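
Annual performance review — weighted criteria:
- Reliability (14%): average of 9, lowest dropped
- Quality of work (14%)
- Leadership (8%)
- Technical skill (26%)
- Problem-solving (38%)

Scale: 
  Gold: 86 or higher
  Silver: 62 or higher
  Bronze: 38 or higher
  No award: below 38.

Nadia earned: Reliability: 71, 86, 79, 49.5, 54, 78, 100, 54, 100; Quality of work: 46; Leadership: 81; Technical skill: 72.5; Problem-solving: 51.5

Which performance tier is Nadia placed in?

Reliability: drop 49.5 → average of remaining 8 = 622/8 = 77.75
Weighted total:
  Reliability 77.75 × 0.14 = 10.885
  Quality of work 46 × 0.14 = 6.44
  Leadership 81 × 0.08 = 6.48
  Technical skill 72.5 × 0.26 = 18.85
  Problem-solving 51.5 × 0.38 = 19.57
Sum = 62.225
62.225 is ≥ 62 and < 86 → Silver

Silver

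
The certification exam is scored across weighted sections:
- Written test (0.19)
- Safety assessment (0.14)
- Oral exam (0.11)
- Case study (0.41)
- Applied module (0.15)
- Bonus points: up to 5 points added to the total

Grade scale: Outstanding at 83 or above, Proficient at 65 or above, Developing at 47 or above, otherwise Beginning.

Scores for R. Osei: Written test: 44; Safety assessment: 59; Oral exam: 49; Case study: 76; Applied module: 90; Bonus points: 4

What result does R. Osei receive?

Weighted total:
  Written test 44 × 0.19 = 8.36
  Safety assessment 59 × 0.14 = 8.26
  Oral exam 49 × 0.11 = 5.39
  Case study 76 × 0.41 = 31.16
  Applied module 90 × 0.15 = 13.5
Sum = 66.67
Bonus points: 66.67 + 4 = 70.67
70.67 is ≥ 65 and < 83 → Proficient

Proficient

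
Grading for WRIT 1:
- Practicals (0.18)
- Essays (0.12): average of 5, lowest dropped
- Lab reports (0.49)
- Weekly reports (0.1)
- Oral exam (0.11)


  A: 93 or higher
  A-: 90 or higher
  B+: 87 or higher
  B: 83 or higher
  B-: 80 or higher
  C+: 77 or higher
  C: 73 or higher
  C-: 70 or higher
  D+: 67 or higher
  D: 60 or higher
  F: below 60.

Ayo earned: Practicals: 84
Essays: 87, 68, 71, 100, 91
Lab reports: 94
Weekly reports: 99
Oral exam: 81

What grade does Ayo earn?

A-

Essays: drop 68 → average of remaining 4 = 349/4 = 87.25
Weighted total:
  Practicals 84 × 0.18 = 15.12
  Essays 87.25 × 0.12 = 10.47
  Lab reports 94 × 0.49 = 46.06
  Weekly reports 99 × 0.1 = 9.9
  Oral exam 81 × 0.11 = 8.91
Sum = 90.46
90.46 is ≥ 90 and < 93 → A-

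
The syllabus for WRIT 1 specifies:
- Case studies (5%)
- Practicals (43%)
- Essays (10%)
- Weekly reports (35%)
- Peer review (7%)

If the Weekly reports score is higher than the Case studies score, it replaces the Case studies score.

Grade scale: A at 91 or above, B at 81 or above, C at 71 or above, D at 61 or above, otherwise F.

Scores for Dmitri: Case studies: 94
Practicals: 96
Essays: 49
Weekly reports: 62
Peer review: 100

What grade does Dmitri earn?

C

Weekly reports (62) ≤ Case studies (94), so Case studies stays at 94.
Weighted total:
  Case studies 94 × 0.05 = 4.7
  Practicals 96 × 0.43 = 41.28
  Essays 49 × 0.1 = 4.9
  Weekly reports 62 × 0.35 = 21.7
  Peer review 100 × 0.07 = 7
Sum = 79.58
79.58 is ≥ 71 and < 81 → C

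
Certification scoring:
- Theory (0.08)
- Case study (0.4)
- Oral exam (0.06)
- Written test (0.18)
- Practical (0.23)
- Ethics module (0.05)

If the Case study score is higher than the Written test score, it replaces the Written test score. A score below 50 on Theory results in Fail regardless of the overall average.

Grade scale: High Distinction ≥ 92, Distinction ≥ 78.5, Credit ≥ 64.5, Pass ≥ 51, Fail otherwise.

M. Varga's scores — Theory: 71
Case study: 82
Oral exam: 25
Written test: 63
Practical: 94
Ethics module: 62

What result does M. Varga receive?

Case study (82) > Written test (63), so Written test counts as 82.
Theory score 71 ≥ 50: minimum met.
Weighted total:
  Theory 71 × 0.08 = 5.68
  Case study 82 × 0.4 = 32.8
  Oral exam 25 × 0.06 = 1.5
  Written test 82 × 0.18 = 14.76
  Practical 94 × 0.23 = 21.62
  Ethics module 62 × 0.05 = 3.1
Sum = 79.46
79.46 is ≥ 78.5 and < 92 → Distinction

Distinction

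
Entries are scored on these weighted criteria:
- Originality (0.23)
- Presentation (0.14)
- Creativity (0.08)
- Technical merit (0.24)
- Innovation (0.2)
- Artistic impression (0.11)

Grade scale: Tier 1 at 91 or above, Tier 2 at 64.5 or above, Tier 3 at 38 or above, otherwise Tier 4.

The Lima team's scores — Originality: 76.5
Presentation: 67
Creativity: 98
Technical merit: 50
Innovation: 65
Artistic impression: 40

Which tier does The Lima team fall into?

Weighted total:
  Originality 76.5 × 0.23 = 17.595
  Presentation 67 × 0.14 = 9.38
  Creativity 98 × 0.08 = 7.84
  Technical merit 50 × 0.24 = 12
  Innovation 65 × 0.2 = 13
  Artistic impression 40 × 0.11 = 4.4
Sum = 64.215
64.215 is ≥ 38 and < 64.5 → Tier 3

Tier 3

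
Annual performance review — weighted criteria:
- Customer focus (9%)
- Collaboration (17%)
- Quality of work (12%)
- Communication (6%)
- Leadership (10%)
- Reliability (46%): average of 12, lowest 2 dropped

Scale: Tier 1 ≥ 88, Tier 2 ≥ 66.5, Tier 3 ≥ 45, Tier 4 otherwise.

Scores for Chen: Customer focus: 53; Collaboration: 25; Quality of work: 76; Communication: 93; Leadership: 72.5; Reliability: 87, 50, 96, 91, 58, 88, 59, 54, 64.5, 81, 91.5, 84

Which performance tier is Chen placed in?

Reliability: drop 50, 54 → average of remaining 10 = 800/10 = 80
Weighted total:
  Customer focus 53 × 0.09 = 4.77
  Collaboration 25 × 0.17 = 4.25
  Quality of work 76 × 0.12 = 9.12
  Communication 93 × 0.06 = 5.58
  Leadership 72.5 × 0.1 = 7.25
  Reliability 80 × 0.46 = 36.8
Sum = 67.77
67.77 is ≥ 66.5 and < 88 → Tier 2

Tier 2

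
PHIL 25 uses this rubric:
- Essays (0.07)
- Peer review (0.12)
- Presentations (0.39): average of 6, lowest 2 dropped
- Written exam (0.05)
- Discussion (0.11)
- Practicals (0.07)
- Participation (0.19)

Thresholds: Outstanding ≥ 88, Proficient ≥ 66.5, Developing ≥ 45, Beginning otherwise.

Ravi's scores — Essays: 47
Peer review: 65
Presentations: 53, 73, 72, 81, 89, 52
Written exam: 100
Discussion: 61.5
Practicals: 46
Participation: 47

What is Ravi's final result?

Developing

Presentations: drop 52, 53 → average of remaining 4 = 315/4 = 78.75
Weighted total:
  Essays 47 × 0.07 = 3.29
  Peer review 65 × 0.12 = 7.8
  Presentations 78.75 × 0.39 = 30.7125
  Written exam 100 × 0.05 = 5
  Discussion 61.5 × 0.11 = 6.765
  Practicals 46 × 0.07 = 3.22
  Participation 47 × 0.19 = 8.93
Sum = 65.7175
65.7175 is ≥ 45 and < 66.5 → Developing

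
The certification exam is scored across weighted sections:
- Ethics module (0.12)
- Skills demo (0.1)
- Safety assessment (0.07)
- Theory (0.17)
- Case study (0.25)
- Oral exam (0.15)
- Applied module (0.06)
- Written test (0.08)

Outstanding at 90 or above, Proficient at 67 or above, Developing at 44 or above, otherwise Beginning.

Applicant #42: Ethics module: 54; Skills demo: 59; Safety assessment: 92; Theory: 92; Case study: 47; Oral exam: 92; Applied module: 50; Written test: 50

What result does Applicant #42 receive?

Weighted total:
  Ethics module 54 × 0.12 = 6.48
  Skills demo 59 × 0.1 = 5.9
  Safety assessment 92 × 0.07 = 6.44
  Theory 92 × 0.17 = 15.64
  Case study 47 × 0.25 = 11.75
  Oral exam 92 × 0.15 = 13.8
  Applied module 50 × 0.06 = 3
  Written test 50 × 0.08 = 4
Sum = 67.01
67.01 is ≥ 67 and < 90 → Proficient

Proficient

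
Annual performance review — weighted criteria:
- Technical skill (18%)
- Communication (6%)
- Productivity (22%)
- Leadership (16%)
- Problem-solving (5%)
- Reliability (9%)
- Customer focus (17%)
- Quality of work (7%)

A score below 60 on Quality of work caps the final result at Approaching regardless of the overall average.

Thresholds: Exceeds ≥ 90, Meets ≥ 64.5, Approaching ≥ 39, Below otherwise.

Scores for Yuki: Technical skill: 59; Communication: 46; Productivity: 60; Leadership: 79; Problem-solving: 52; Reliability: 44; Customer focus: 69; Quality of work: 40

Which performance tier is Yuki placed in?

Quality of work score 40 < 60: minimum not met.
Weighted total:
  Technical skill 59 × 0.18 = 10.62
  Communication 46 × 0.06 = 2.76
  Productivity 60 × 0.22 = 13.2
  Leadership 79 × 0.16 = 12.64
  Problem-solving 52 × 0.05 = 2.6
  Reliability 44 × 0.09 = 3.96
  Customer focus 69 × 0.17 = 11.73
  Quality of work 40 × 0.07 = 2.8
Sum = 60.31
60.31 would be Approaching; cap at Approaching applies → Approaching.

Approaching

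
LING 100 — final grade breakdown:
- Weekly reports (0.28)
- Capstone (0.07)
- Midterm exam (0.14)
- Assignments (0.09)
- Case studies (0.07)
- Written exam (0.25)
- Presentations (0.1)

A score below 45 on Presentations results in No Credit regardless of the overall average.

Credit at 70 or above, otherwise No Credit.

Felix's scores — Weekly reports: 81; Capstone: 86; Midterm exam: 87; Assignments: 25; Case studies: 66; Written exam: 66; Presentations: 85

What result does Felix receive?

Credit

Presentations score 85 ≥ 45: minimum met.
Weighted total:
  Weekly reports 81 × 0.28 = 22.68
  Capstone 86 × 0.07 = 6.02
  Midterm exam 87 × 0.14 = 12.18
  Assignments 25 × 0.09 = 2.25
  Case studies 66 × 0.07 = 4.62
  Written exam 66 × 0.25 = 16.5
  Presentations 85 × 0.1 = 8.5
Sum = 72.75
72.75 ≥ 70 → Credit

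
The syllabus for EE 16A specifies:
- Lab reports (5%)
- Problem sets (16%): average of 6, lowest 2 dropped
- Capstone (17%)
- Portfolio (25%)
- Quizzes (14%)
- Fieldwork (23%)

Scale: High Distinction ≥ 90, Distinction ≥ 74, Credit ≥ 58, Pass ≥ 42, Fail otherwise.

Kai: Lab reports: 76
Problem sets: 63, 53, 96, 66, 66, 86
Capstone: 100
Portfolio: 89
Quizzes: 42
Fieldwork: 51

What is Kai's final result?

Credit

Problem sets: drop 53, 63 → average of remaining 4 = 314/4 = 78.5
Weighted total:
  Lab reports 76 × 0.05 = 3.8
  Problem sets 78.5 × 0.16 = 12.56
  Capstone 100 × 0.17 = 17
  Portfolio 89 × 0.25 = 22.25
  Quizzes 42 × 0.14 = 5.88
  Fieldwork 51 × 0.23 = 11.73
Sum = 73.22
73.22 is ≥ 58 and < 74 → Credit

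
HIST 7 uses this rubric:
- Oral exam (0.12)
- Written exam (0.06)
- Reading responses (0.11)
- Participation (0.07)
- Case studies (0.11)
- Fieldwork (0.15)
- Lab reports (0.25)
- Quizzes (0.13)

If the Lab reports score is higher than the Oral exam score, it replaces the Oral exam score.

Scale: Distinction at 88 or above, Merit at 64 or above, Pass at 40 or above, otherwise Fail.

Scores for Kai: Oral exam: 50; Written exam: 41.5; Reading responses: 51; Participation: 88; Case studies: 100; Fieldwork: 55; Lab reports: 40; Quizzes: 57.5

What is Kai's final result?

Pass

Lab reports (40) ≤ Oral exam (50), so Oral exam stays at 50.
Weighted total:
  Oral exam 50 × 0.12 = 6
  Written exam 41.5 × 0.06 = 2.49
  Reading responses 51 × 0.11 = 5.61
  Participation 88 × 0.07 = 6.16
  Case studies 100 × 0.11 = 11
  Fieldwork 55 × 0.15 = 8.25
  Lab reports 40 × 0.25 = 10
  Quizzes 57.5 × 0.13 = 7.475
Sum = 56.985
56.985 is ≥ 40 and < 64 → Pass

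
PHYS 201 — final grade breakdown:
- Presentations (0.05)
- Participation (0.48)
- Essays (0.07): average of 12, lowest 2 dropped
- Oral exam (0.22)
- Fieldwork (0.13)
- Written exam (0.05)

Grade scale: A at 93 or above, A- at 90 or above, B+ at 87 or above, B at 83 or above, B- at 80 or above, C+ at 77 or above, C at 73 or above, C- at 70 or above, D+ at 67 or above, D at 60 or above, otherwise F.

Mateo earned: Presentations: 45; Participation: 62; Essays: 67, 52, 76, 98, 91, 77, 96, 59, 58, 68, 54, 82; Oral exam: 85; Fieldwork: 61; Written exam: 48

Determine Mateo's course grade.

D

Essays: drop 52, 54 → average of remaining 10 = 772/10 = 77.2
Weighted total:
  Presentations 45 × 0.05 = 2.25
  Participation 62 × 0.48 = 29.76
  Essays 77.2 × 0.07 = 5.404
  Oral exam 85 × 0.22 = 18.7
  Fieldwork 61 × 0.13 = 7.93
  Written exam 48 × 0.05 = 2.4
Sum = 66.444
66.444 is ≥ 60 and < 67 → D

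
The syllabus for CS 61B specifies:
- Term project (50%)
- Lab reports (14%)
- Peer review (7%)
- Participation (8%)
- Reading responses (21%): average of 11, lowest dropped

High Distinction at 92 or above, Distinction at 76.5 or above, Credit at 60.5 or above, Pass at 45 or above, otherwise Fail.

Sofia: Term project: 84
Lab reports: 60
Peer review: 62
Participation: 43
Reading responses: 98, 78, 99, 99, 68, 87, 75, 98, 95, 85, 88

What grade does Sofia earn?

Reading responses: drop 68 → average of remaining 10 = 902/10 = 90.2
Weighted total:
  Term project 84 × 0.5 = 42
  Lab reports 60 × 0.14 = 8.4
  Peer review 62 × 0.07 = 4.34
  Participation 43 × 0.08 = 3.44
  Reading responses 90.2 × 0.21 = 18.942
Sum = 77.122
77.122 is ≥ 76.5 and < 92 → Distinction

Distinction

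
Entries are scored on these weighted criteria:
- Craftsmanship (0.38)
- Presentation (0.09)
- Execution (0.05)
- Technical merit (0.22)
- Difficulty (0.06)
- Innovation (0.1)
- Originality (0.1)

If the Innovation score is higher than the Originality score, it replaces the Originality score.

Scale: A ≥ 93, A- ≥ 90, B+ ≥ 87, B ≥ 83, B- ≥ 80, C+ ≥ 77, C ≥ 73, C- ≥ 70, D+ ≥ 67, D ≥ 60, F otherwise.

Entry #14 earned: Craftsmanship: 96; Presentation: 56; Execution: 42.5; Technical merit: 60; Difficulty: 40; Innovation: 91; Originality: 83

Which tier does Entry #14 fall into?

C+

Innovation (91) > Originality (83), so Originality counts as 91.
Weighted total:
  Craftsmanship 96 × 0.38 = 36.48
  Presentation 56 × 0.09 = 5.04
  Execution 42.5 × 0.05 = 2.125
  Technical merit 60 × 0.22 = 13.2
  Difficulty 40 × 0.06 = 2.4
  Innovation 91 × 0.1 = 9.1
  Originality 91 × 0.1 = 9.1
Sum = 77.445
77.445 is ≥ 77 and < 80 → C+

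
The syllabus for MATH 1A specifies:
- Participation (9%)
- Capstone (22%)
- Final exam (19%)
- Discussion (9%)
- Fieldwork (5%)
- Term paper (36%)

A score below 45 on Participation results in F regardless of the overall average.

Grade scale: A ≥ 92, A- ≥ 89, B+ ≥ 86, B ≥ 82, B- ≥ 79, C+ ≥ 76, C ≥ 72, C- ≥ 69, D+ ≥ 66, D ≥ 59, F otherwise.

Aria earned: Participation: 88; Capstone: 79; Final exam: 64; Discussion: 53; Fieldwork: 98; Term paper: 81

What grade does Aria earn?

C+

Participation score 88 ≥ 45: minimum met.
Weighted total:
  Participation 88 × 0.09 = 7.92
  Capstone 79 × 0.22 = 17.38
  Final exam 64 × 0.19 = 12.16
  Discussion 53 × 0.09 = 4.77
  Fieldwork 98 × 0.05 = 4.9
  Term paper 81 × 0.36 = 29.16
Sum = 76.29
76.29 is ≥ 76 and < 79 → C+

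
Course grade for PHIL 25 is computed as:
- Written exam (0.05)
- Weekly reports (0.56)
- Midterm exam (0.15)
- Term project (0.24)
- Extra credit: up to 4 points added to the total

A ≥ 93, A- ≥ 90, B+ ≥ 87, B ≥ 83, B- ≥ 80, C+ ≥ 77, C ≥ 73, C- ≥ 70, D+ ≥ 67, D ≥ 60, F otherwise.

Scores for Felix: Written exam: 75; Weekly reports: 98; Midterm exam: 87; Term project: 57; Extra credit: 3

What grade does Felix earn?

Weighted total:
  Written exam 75 × 0.05 = 3.75
  Weekly reports 98 × 0.56 = 54.88
  Midterm exam 87 × 0.15 = 13.05
  Term project 57 × 0.24 = 13.68
Sum = 85.36
Extra credit: 85.36 + 3 = 88.36
88.36 is ≥ 87 and < 90 → B+

B+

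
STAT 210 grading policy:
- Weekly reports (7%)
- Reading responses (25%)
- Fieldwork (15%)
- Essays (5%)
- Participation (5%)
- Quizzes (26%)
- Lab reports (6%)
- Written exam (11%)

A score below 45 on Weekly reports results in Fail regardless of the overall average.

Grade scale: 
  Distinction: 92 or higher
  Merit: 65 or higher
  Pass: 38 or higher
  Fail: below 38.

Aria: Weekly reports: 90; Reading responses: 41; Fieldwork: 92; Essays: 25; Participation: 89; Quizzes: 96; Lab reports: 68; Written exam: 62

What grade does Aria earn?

Merit

Weekly reports score 90 ≥ 45: minimum met.
Weighted total:
  Weekly reports 90 × 0.07 = 6.3
  Reading responses 41 × 0.25 = 10.25
  Fieldwork 92 × 0.15 = 13.8
  Essays 25 × 0.05 = 1.25
  Participation 89 × 0.05 = 4.45
  Quizzes 96 × 0.26 = 24.96
  Lab reports 68 × 0.06 = 4.08
  Written exam 62 × 0.11 = 6.82
Sum = 71.91
71.91 is ≥ 65 and < 92 → Merit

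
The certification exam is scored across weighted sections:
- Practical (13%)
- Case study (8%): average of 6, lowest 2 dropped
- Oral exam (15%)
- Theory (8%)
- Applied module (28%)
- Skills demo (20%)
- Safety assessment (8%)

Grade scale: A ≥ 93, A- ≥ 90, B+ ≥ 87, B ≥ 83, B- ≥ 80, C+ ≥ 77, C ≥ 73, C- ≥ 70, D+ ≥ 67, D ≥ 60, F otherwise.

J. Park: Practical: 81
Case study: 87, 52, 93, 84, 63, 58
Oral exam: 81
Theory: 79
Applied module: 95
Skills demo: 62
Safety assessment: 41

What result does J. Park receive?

Case study: drop 52, 58 → average of remaining 4 = 327/4 = 81.75
Weighted total:
  Practical 81 × 0.13 = 10.53
  Case study 81.75 × 0.08 = 6.54
  Oral exam 81 × 0.15 = 12.15
  Theory 79 × 0.08 = 6.32
  Applied module 95 × 0.28 = 26.6
  Skills demo 62 × 0.2 = 12.4
  Safety assessment 41 × 0.08 = 3.28
Sum = 77.82
77.82 is ≥ 77 and < 80 → C+

C+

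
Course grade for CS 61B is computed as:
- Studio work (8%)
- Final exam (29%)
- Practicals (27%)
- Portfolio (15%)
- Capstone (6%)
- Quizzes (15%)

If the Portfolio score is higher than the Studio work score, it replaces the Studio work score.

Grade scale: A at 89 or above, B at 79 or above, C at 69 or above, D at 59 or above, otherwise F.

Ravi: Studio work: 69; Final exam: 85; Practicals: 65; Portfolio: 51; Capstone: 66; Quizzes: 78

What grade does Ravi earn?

Portfolio (51) ≤ Studio work (69), so Studio work stays at 69.
Weighted total:
  Studio work 69 × 0.08 = 5.52
  Final exam 85 × 0.29 = 24.65
  Practicals 65 × 0.27 = 17.55
  Portfolio 51 × 0.15 = 7.65
  Capstone 66 × 0.06 = 3.96
  Quizzes 78 × 0.15 = 11.7
Sum = 71.03
71.03 is ≥ 69 and < 79 → C

C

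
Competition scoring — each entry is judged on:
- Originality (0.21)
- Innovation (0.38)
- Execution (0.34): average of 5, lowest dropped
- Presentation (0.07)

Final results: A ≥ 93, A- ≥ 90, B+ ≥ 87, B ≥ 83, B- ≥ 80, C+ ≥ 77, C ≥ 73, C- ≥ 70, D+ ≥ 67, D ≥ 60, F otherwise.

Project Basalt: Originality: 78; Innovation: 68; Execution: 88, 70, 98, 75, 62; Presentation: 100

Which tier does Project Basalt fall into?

C+

Execution: drop 62 → average of remaining 4 = 331/4 = 82.75
Weighted total:
  Originality 78 × 0.21 = 16.38
  Innovation 68 × 0.38 = 25.84
  Execution 82.75 × 0.34 = 28.135
  Presentation 100 × 0.07 = 7
Sum = 77.355
77.355 is ≥ 77 and < 80 → C+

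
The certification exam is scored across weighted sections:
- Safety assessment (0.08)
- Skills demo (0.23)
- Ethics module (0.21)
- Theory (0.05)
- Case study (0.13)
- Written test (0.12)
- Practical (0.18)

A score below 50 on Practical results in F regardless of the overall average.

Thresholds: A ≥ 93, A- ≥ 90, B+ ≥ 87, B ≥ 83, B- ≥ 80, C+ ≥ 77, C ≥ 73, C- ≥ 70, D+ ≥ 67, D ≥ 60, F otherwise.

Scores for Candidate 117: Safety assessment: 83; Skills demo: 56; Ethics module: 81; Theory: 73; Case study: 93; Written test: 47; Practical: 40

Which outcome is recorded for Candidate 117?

Practical score 40 < 50: minimum not met.
Weighted total:
  Safety assessment 83 × 0.08 = 6.64
  Skills demo 56 × 0.23 = 12.88
  Ethics module 81 × 0.21 = 17.01
  Theory 73 × 0.05 = 3.65
  Case study 93 × 0.13 = 12.09
  Written test 47 × 0.12 = 5.64
  Practical 40 × 0.18 = 7.2
Sum = 65.11
Because the Practical minimum was not met, the result is F.

F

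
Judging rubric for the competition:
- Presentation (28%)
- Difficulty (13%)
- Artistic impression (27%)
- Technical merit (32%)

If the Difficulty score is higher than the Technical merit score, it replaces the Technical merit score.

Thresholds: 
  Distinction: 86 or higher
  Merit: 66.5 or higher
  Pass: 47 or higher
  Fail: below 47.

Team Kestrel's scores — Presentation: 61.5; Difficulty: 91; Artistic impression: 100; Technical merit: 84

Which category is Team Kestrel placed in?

Difficulty (91) > Technical merit (84), so Technical merit counts as 91.
Weighted total:
  Presentation 61.5 × 0.28 = 17.22
  Difficulty 91 × 0.13 = 11.83
  Artistic impression 100 × 0.27 = 27
  Technical merit 91 × 0.32 = 29.12
Sum = 85.17
85.17 is ≥ 66.5 and < 86 → Merit

Merit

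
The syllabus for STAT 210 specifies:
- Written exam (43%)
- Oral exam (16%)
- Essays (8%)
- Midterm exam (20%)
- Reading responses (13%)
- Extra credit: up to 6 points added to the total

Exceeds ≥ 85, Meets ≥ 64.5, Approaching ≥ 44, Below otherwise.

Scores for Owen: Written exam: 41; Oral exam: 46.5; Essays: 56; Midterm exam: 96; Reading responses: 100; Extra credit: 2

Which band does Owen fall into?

Weighted total:
  Written exam 41 × 0.43 = 17.63
  Oral exam 46.5 × 0.16 = 7.44
  Essays 56 × 0.08 = 4.48
  Midterm exam 96 × 0.2 = 19.2
  Reading responses 100 × 0.13 = 13
Sum = 61.75
Extra credit: 61.75 + 2 = 63.75
63.75 is ≥ 44 and < 64.5 → Approaching

Approaching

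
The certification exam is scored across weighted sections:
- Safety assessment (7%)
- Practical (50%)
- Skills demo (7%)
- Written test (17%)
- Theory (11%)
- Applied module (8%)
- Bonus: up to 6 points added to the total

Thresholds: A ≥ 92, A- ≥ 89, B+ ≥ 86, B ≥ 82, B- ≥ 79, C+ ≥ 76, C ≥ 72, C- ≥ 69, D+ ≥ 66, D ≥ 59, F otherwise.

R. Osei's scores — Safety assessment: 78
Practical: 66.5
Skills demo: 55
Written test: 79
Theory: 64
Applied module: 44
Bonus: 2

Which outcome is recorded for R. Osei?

Weighted total:
  Safety assessment 78 × 0.07 = 5.46
  Practical 66.5 × 0.5 = 33.25
  Skills demo 55 × 0.07 = 3.85
  Written test 79 × 0.17 = 13.43
  Theory 64 × 0.11 = 7.04
  Applied module 44 × 0.08 = 3.52
Sum = 66.55
Bonus: 66.55 + 2 = 68.55
68.55 is ≥ 66 and < 69 → D+

D+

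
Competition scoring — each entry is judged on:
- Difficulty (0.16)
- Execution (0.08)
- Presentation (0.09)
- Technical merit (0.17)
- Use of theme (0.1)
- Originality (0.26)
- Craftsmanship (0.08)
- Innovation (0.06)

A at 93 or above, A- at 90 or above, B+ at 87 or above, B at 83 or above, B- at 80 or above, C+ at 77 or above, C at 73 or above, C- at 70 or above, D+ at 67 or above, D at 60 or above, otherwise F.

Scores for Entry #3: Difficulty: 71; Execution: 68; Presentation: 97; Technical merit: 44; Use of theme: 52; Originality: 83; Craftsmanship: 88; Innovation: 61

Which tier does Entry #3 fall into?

Weighted total:
  Difficulty 71 × 0.16 = 11.36
  Execution 68 × 0.08 = 5.44
  Presentation 97 × 0.09 = 8.73
  Technical merit 44 × 0.17 = 7.48
  Use of theme 52 × 0.1 = 5.2
  Originality 83 × 0.26 = 21.58
  Craftsmanship 88 × 0.08 = 7.04
  Innovation 61 × 0.06 = 3.66
Sum = 70.49
70.49 is ≥ 70 and < 73 → C-

C-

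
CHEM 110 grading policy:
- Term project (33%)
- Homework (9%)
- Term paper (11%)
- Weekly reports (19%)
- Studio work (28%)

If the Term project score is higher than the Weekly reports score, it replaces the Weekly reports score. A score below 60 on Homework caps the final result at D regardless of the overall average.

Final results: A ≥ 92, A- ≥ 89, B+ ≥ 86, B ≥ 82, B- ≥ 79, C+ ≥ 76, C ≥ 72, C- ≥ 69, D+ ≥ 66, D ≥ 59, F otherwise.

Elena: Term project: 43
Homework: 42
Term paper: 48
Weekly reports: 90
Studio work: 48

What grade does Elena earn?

Term project (43) ≤ Weekly reports (90), so Weekly reports stays at 90.
Homework score 42 < 60: minimum not met.
Weighted total:
  Term project 43 × 0.33 = 14.19
  Homework 42 × 0.09 = 3.78
  Term paper 48 × 0.11 = 5.28
  Weekly reports 90 × 0.19 = 17.1
  Studio work 48 × 0.28 = 13.44
Sum = 53.79
53.79 would be F; cap at D applies → F.

F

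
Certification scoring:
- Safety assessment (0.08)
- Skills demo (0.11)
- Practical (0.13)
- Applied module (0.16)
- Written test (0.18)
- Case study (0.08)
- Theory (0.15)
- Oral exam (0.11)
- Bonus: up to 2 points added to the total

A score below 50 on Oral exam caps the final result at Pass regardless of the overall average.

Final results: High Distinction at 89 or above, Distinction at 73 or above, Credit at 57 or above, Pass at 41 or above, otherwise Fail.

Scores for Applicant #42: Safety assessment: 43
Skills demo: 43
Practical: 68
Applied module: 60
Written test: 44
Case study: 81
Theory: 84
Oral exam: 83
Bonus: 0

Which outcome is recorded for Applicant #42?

Oral exam score 83 ≥ 50: minimum met.
Weighted total:
  Safety assessment 43 × 0.08 = 3.44
  Skills demo 43 × 0.11 = 4.73
  Practical 68 × 0.13 = 8.84
  Applied module 60 × 0.16 = 9.6
  Written test 44 × 0.18 = 7.92
  Case study 81 × 0.08 = 6.48
  Theory 84 × 0.15 = 12.6
  Oral exam 83 × 0.11 = 9.13
Sum = 62.74
Bonus: 62.74 + 0 = 62.74
62.74 is ≥ 57 and < 73 → Credit

Credit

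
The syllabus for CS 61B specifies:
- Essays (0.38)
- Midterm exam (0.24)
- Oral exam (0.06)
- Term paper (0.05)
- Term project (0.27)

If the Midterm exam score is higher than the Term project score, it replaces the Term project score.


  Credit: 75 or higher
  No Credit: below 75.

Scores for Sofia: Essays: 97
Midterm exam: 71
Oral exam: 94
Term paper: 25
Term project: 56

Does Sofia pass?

Credit

Midterm exam (71) > Term project (56), so Term project counts as 71.
Weighted total:
  Essays 97 × 0.38 = 36.86
  Midterm exam 71 × 0.24 = 17.04
  Oral exam 94 × 0.06 = 5.64
  Term paper 25 × 0.05 = 1.25
  Term project 71 × 0.27 = 19.17
Sum = 79.96
79.96 ≥ 75 → Credit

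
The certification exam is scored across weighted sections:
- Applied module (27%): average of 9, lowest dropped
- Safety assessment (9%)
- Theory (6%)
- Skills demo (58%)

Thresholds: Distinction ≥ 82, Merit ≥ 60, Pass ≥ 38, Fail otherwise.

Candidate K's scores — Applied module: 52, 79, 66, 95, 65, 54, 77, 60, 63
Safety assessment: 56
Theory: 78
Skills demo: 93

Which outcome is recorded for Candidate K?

Distinction

Applied module: drop 52 → average of remaining 8 = 559/8 = 69.875
Weighted total:
  Applied module 69.875 × 0.27 = 18.86625
  Safety assessment 56 × 0.09 = 5.04
  Theory 78 × 0.06 = 4.68
  Skills demo 93 × 0.58 = 53.94
Sum = 82.52625
82.52625 ≥ 82 → Distinction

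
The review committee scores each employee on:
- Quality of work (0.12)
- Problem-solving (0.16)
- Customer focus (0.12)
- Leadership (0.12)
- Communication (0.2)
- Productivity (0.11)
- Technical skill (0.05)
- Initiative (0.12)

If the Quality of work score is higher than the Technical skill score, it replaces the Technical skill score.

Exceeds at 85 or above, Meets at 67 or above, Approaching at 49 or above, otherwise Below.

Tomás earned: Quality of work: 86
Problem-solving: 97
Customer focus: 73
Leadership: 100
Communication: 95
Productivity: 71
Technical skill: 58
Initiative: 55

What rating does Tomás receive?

Quality of work (86) > Technical skill (58), so Technical skill counts as 86.
Weighted total:
  Quality of work 86 × 0.12 = 10.32
  Problem-solving 97 × 0.16 = 15.52
  Customer focus 73 × 0.12 = 8.76
  Leadership 100 × 0.12 = 12
  Communication 95 × 0.2 = 19
  Productivity 71 × 0.11 = 7.81
  Technical skill 86 × 0.05 = 4.3
  Initiative 55 × 0.12 = 6.6
Sum = 84.31
84.31 is ≥ 67 and < 85 → Meets

Meets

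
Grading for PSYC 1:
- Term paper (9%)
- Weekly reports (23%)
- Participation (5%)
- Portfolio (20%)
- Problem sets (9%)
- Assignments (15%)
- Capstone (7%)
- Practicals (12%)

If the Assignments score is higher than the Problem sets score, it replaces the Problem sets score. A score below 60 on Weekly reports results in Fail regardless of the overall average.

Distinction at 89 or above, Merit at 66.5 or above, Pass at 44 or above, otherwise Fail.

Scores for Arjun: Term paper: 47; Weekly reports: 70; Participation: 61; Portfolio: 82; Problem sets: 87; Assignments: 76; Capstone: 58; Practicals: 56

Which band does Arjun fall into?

Merit

Assignments (76) ≤ Problem sets (87), so Problem sets stays at 87.
Weekly reports score 70 ≥ 60: minimum met.
Weighted total:
  Term paper 47 × 0.09 = 4.23
  Weekly reports 70 × 0.23 = 16.1
  Participation 61 × 0.05 = 3.05
  Portfolio 82 × 0.2 = 16.4
  Problem sets 87 × 0.09 = 7.83
  Assignments 76 × 0.15 = 11.4
  Capstone 58 × 0.07 = 4.06
  Practicals 56 × 0.12 = 6.72
Sum = 69.79
69.79 is ≥ 66.5 and < 89 → Merit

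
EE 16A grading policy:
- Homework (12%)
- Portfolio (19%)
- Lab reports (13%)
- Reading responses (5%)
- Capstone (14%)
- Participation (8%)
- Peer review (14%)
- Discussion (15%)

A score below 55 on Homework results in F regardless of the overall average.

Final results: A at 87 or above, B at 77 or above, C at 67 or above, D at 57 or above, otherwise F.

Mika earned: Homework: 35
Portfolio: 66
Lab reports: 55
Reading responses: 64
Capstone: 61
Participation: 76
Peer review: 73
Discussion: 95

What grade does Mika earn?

F

Homework score 35 < 55: minimum not met.
Weighted total:
  Homework 35 × 0.12 = 4.2
  Portfolio 66 × 0.19 = 12.54
  Lab reports 55 × 0.13 = 7.15
  Reading responses 64 × 0.05 = 3.2
  Capstone 61 × 0.14 = 8.54
  Participation 76 × 0.08 = 6.08
  Peer review 73 × 0.14 = 10.22
  Discussion 95 × 0.15 = 14.25
Sum = 66.18
Because the Homework minimum was not met, the result is F.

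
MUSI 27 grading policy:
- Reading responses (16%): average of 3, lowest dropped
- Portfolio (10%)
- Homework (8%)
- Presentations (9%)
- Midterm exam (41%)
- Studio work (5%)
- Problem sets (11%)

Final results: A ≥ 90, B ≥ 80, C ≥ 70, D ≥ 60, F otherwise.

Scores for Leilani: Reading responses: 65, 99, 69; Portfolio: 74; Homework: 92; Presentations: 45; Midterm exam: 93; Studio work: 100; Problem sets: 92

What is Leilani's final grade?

B

Reading responses: drop 65 → average of remaining 2 = 168/2 = 84
Weighted total:
  Reading responses 84 × 0.16 = 13.44
  Portfolio 74 × 0.1 = 7.4
  Homework 92 × 0.08 = 7.36
  Presentations 45 × 0.09 = 4.05
  Midterm exam 93 × 0.41 = 38.13
  Studio work 100 × 0.05 = 5
  Problem sets 92 × 0.11 = 10.12
Sum = 85.5
85.5 is ≥ 80 and < 90 → B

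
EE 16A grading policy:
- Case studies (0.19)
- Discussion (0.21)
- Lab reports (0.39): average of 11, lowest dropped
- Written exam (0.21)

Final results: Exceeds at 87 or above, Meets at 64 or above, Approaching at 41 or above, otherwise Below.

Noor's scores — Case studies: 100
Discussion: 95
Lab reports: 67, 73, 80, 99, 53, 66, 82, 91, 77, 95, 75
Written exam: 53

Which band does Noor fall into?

Lab reports: drop 53 → average of remaining 10 = 805/10 = 80.5
Weighted total:
  Case studies 100 × 0.19 = 19
  Discussion 95 × 0.21 = 19.95
  Lab reports 80.5 × 0.39 = 31.395
  Written exam 53 × 0.21 = 11.13
Sum = 81.475
81.475 is ≥ 64 and < 87 → Meets

Meets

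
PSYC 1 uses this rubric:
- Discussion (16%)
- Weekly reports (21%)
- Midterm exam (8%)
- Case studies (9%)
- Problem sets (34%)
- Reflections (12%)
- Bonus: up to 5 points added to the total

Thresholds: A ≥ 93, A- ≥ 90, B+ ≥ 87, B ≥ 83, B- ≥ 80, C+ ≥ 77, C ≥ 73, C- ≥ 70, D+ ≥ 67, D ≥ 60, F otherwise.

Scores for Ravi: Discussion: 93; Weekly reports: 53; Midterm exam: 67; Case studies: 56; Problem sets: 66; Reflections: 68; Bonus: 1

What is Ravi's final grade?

D+

Weighted total:
  Discussion 93 × 0.16 = 14.88
  Weekly reports 53 × 0.21 = 11.13
  Midterm exam 67 × 0.08 = 5.36
  Case studies 56 × 0.09 = 5.04
  Problem sets 66 × 0.34 = 22.44
  Reflections 68 × 0.12 = 8.16
Sum = 67.01
Bonus: 67.01 + 1 = 68.01
68.01 is ≥ 67 and < 70 → D+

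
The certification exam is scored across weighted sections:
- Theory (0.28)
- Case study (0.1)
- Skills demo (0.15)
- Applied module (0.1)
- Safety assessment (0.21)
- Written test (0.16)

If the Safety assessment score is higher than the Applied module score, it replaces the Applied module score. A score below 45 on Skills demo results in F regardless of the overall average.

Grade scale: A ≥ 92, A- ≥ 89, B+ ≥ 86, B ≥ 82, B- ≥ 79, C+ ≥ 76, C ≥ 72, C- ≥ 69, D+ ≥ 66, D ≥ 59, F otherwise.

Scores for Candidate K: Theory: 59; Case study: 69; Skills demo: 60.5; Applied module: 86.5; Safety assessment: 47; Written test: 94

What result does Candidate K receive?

Safety assessment (47) ≤ Applied module (86.5), so Applied module stays at 86.5.
Skills demo score 60.5 ≥ 45: minimum met.
Weighted total:
  Theory 59 × 0.28 = 16.52
  Case study 69 × 0.1 = 6.9
  Skills demo 60.5 × 0.15 = 9.075
  Applied module 86.5 × 0.1 = 8.65
  Safety assessment 47 × 0.21 = 9.87
  Written test 94 × 0.16 = 15.04
Sum = 66.055
66.055 is ≥ 66 and < 69 → D+

D+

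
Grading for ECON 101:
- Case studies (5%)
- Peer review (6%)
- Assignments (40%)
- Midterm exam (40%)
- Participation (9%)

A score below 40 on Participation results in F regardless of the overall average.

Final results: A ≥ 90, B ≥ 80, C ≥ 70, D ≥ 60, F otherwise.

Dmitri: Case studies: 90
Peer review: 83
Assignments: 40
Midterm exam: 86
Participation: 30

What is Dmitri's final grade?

Participation score 30 < 40: minimum not met.
Weighted total:
  Case studies 90 × 0.05 = 4.5
  Peer review 83 × 0.06 = 4.98
  Assignments 40 × 0.4 = 16
  Midterm exam 86 × 0.4 = 34.4
  Participation 30 × 0.09 = 2.7
Sum = 62.58
Because the Participation minimum was not met, the result is F.

F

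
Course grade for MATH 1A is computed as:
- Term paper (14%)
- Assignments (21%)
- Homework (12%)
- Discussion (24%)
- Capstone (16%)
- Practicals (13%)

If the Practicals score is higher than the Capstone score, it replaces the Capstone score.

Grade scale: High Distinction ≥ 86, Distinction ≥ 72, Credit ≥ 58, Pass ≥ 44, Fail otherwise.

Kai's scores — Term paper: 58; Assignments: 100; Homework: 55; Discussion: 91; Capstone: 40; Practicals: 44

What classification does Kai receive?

Credit

Practicals (44) > Capstone (40), so Capstone counts as 44.
Weighted total:
  Term paper 58 × 0.14 = 8.12
  Assignments 100 × 0.21 = 21
  Homework 55 × 0.12 = 6.6
  Discussion 91 × 0.24 = 21.84
  Capstone 44 × 0.16 = 7.04
  Practicals 44 × 0.13 = 5.72
Sum = 70.32
70.32 is ≥ 58 and < 72 → Credit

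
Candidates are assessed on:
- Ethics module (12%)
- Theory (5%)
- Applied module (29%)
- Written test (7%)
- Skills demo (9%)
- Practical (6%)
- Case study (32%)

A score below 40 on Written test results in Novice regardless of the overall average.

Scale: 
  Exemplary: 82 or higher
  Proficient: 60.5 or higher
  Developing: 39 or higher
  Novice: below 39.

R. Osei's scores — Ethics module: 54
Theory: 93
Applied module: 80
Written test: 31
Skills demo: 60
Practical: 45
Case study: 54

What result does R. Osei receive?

Novice

Written test score 31 < 40: minimum not met.
Weighted total:
  Ethics module 54 × 0.12 = 6.48
  Theory 93 × 0.05 = 4.65
  Applied module 80 × 0.29 = 23.2
  Written test 31 × 0.07 = 2.17
  Skills demo 60 × 0.09 = 5.4
  Practical 45 × 0.06 = 2.7
  Case study 54 × 0.32 = 17.28
Sum = 61.88
Because the Written test minimum was not met, the result is Novice.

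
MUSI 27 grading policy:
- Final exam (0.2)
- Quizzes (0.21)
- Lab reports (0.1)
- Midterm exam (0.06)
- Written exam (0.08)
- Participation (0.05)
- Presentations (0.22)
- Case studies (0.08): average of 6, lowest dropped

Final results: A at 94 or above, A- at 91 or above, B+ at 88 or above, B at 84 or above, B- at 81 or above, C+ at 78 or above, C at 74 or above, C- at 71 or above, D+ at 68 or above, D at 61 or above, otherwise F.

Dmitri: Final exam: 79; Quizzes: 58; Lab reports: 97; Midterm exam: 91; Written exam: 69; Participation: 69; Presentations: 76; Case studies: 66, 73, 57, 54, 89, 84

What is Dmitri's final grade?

C

Case studies: drop 54 → average of remaining 5 = 369/5 = 73.8
Weighted total:
  Final exam 79 × 0.2 = 15.8
  Quizzes 58 × 0.21 = 12.18
  Lab reports 97 × 0.1 = 9.7
  Midterm exam 91 × 0.06 = 5.46
  Written exam 69 × 0.08 = 5.52
  Participation 69 × 0.05 = 3.45
  Presentations 76 × 0.22 = 16.72
  Case studies 73.8 × 0.08 = 5.904
Sum = 74.734
74.734 is ≥ 74 and < 78 → C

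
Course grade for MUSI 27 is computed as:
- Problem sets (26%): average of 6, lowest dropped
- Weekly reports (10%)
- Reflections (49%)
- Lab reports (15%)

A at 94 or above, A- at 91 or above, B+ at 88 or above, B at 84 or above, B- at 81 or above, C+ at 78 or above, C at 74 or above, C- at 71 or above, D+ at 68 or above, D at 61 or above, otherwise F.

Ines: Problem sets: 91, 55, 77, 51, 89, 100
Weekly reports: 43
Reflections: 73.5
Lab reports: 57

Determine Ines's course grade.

D+

Problem sets: drop 51 → average of remaining 5 = 412/5 = 82.4
Weighted total:
  Problem sets 82.4 × 0.26 = 21.424
  Weekly reports 43 × 0.1 = 4.3
  Reflections 73.5 × 0.49 = 36.015
  Lab reports 57 × 0.15 = 8.55
Sum = 70.289
70.289 is ≥ 68 and < 71 → D+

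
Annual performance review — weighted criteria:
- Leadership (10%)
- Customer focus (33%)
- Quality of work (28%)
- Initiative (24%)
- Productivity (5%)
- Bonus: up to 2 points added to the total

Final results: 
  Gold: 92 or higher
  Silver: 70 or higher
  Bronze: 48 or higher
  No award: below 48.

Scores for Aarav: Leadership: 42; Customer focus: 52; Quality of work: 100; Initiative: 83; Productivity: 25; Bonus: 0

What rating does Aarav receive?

Weighted total:
  Leadership 42 × 0.1 = 4.2
  Customer focus 52 × 0.33 = 17.16
  Quality of work 100 × 0.28 = 28
  Initiative 83 × 0.24 = 19.92
  Productivity 25 × 0.05 = 1.25
Sum = 70.53
Bonus: 70.53 + 0 = 70.53
70.53 is ≥ 70 and < 92 → Silver

Silver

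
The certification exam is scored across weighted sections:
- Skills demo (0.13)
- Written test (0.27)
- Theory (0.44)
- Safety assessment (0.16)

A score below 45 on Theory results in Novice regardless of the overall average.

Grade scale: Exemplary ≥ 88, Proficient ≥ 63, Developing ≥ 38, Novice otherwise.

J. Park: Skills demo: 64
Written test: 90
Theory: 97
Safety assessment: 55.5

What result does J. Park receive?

Proficient

Theory score 97 ≥ 45: minimum met.
Weighted total:
  Skills demo 64 × 0.13 = 8.32
  Written test 90 × 0.27 = 24.3
  Theory 97 × 0.44 = 42.68
  Safety assessment 55.5 × 0.16 = 8.88
Sum = 84.18
84.18 is ≥ 63 and < 88 → Proficient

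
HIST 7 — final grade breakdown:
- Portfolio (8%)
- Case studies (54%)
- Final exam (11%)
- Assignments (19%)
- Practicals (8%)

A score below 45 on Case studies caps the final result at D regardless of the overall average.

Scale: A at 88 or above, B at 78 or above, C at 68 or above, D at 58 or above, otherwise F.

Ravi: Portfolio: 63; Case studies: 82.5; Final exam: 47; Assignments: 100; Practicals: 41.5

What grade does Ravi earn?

Case studies score 82.5 ≥ 45: minimum met.
Weighted total:
  Portfolio 63 × 0.08 = 5.04
  Case studies 82.5 × 0.54 = 44.55
  Final exam 47 × 0.11 = 5.17
  Assignments 100 × 0.19 = 19
  Practicals 41.5 × 0.08 = 3.32
Sum = 77.08
77.08 is ≥ 68 and < 78 → C

C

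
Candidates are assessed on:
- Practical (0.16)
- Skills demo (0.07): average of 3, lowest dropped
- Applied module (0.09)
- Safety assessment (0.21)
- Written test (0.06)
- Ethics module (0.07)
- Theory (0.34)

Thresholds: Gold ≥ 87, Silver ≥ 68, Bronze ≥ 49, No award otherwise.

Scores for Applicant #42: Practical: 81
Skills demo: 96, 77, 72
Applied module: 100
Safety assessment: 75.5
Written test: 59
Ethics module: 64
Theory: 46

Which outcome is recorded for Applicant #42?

Bronze

Skills demo: drop 72 → average of remaining 2 = 173/2 = 86.5
Weighted total:
  Practical 81 × 0.16 = 12.96
  Skills demo 86.5 × 0.07 = 6.055
  Applied module 100 × 0.09 = 9
  Safety assessment 75.5 × 0.21 = 15.855
  Written test 59 × 0.06 = 3.54
  Ethics module 64 × 0.07 = 4.48
  Theory 46 × 0.34 = 15.64
Sum = 67.53
67.53 is ≥ 49 and < 68 → Bronze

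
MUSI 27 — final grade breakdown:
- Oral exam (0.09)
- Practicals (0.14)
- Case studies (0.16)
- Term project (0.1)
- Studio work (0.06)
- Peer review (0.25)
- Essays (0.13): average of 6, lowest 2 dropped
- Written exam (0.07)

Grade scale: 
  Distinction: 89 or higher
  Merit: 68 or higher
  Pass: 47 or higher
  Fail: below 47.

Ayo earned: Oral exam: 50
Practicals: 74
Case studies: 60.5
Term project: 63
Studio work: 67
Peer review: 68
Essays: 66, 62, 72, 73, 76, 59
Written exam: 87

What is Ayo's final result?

Essays: drop 59, 62 → average of remaining 4 = 287/4 = 71.75
Weighted total:
  Oral exam 50 × 0.09 = 4.5
  Practicals 74 × 0.14 = 10.36
  Case studies 60.5 × 0.16 = 9.68
  Term project 63 × 0.1 = 6.3
  Studio work 67 × 0.06 = 4.02
  Peer review 68 × 0.25 = 17
  Essays 71.75 × 0.13 = 9.3275
  Written exam 87 × 0.07 = 6.09
Sum = 67.2775
67.2775 is ≥ 47 and < 68 → Pass

Pass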